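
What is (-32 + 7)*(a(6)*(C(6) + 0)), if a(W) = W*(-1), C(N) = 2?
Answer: 300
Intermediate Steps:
a(W) = -W
(-32 + 7)*(a(6)*(C(6) + 0)) = (-32 + 7)*((-1*6)*(2 + 0)) = -(-150)*2 = -25*(-12) = 300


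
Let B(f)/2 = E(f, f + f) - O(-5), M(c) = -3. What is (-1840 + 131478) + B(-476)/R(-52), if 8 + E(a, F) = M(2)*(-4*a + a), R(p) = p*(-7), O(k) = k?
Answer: 23589829/182 ≈ 1.2961e+5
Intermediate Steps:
R(p) = -7*p
E(a, F) = -8 + 9*a (E(a, F) = -8 - 3*(-4*a + a) = -8 - (-9)*a = -8 + 9*a)
B(f) = -6 + 18*f (B(f) = 2*((-8 + 9*f) - 1*(-5)) = 2*((-8 + 9*f) + 5) = 2*(-3 + 9*f) = -6 + 18*f)
(-1840 + 131478) + B(-476)/R(-52) = (-1840 + 131478) + (-6 + 18*(-476))/((-7*(-52))) = 129638 + (-6 - 8568)/364 = 129638 - 8574*1/364 = 129638 - 4287/182 = 23589829/182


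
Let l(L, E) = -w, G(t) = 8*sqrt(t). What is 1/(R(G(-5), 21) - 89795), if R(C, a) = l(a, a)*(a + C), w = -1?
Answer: -44887/4029685698 - 2*I*sqrt(5)/2014842849 ≈ -1.1139e-5 - 2.2196e-9*I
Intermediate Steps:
l(L, E) = 1 (l(L, E) = -1*(-1) = 1)
R(C, a) = C + a (R(C, a) = 1*(a + C) = 1*(C + a) = C + a)
1/(R(G(-5), 21) - 89795) = 1/((8*sqrt(-5) + 21) - 89795) = 1/((8*(I*sqrt(5)) + 21) - 89795) = 1/((8*I*sqrt(5) + 21) - 89795) = 1/((21 + 8*I*sqrt(5)) - 89795) = 1/(-89774 + 8*I*sqrt(5))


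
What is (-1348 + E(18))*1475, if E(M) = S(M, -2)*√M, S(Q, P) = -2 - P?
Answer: -1988300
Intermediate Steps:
E(M) = 0 (E(M) = (-2 - 1*(-2))*√M = (-2 + 2)*√M = 0*√M = 0)
(-1348 + E(18))*1475 = (-1348 + 0)*1475 = -1348*1475 = -1988300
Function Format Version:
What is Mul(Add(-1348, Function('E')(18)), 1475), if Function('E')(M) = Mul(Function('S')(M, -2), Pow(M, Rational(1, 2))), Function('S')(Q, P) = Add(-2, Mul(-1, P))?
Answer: -1988300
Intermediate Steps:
Function('E')(M) = 0 (Function('E')(M) = Mul(Add(-2, Mul(-1, -2)), Pow(M, Rational(1, 2))) = Mul(Add(-2, 2), Pow(M, Rational(1, 2))) = Mul(0, Pow(M, Rational(1, 2))) = 0)
Mul(Add(-1348, Function('E')(18)), 1475) = Mul(Add(-1348, 0), 1475) = Mul(-1348, 1475) = -1988300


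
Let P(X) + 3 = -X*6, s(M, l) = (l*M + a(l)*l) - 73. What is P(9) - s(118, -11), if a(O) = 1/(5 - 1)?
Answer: 5267/4 ≈ 1316.8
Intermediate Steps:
a(O) = ¼ (a(O) = 1/4 = ¼)
s(M, l) = -73 + l/4 + M*l (s(M, l) = (l*M + l/4) - 73 = (M*l + l/4) - 73 = (l/4 + M*l) - 73 = -73 + l/4 + M*l)
P(X) = -3 - 6*X (P(X) = -3 - X*6 = -3 - 6*X)
P(9) - s(118, -11) = (-3 - 6*9) - (-73 + (¼)*(-11) + 118*(-11)) = (-3 - 54) - (-73 - 11/4 - 1298) = -57 - 1*(-5495/4) = -57 + 5495/4 = 5267/4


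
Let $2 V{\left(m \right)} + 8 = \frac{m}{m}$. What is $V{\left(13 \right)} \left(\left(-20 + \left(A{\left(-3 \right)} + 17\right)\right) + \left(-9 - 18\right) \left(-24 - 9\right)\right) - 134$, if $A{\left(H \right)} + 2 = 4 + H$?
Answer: $- \frac{6477}{2} \approx -3238.5$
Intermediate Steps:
$V{\left(m \right)} = - \frac{7}{2}$ ($V{\left(m \right)} = -4 + \frac{m \frac{1}{m}}{2} = -4 + \frac{1}{2} \cdot 1 = -4 + \frac{1}{2} = - \frac{7}{2}$)
$A{\left(H \right)} = 2 + H$ ($A{\left(H \right)} = -2 + \left(4 + H\right) = 2 + H$)
$V{\left(13 \right)} \left(\left(-20 + \left(A{\left(-3 \right)} + 17\right)\right) + \left(-9 - 18\right) \left(-24 - 9\right)\right) - 134 = - \frac{7 \left(\left(-20 + \left(\left(2 - 3\right) + 17\right)\right) + \left(-9 - 18\right) \left(-24 - 9\right)\right)}{2} - 134 = - \frac{7 \left(\left(-20 + \left(-1 + 17\right)\right) - -891\right)}{2} - 134 = - \frac{7 \left(\left(-20 + 16\right) + 891\right)}{2} - 134 = - \frac{7 \left(-4 + 891\right)}{2} - 134 = \left(- \frac{7}{2}\right) 887 - 134 = - \frac{6209}{2} - 134 = - \frac{6477}{2}$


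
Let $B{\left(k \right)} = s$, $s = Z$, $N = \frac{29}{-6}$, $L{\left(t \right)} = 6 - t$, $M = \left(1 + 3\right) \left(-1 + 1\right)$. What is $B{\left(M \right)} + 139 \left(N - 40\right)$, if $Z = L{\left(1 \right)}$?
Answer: $- \frac{37361}{6} \approx -6226.8$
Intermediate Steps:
$M = 0$ ($M = 4 \cdot 0 = 0$)
$N = - \frac{29}{6}$ ($N = 29 \left(- \frac{1}{6}\right) = - \frac{29}{6} \approx -4.8333$)
$Z = 5$ ($Z = 6 - 1 = 5$)
$s = 5$
$B{\left(k \right)} = 5$
$B{\left(M \right)} + 139 \left(N - 40\right) = 5 + 139 \left(- \frac{29}{6} - 40\right) = 5 + 139 \left(- \frac{269}{6}\right) = 5 - \frac{37391}{6} = - \frac{37361}{6}$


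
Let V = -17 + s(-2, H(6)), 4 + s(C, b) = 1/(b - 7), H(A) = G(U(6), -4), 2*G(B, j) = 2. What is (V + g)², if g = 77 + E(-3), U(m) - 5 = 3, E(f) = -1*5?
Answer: 93025/36 ≈ 2584.0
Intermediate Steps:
E(f) = -5
U(m) = 8 (U(m) = 5 + 3 = 8)
G(B, j) = 1 (G(B, j) = (½)*2 = 1)
H(A) = 1
s(C, b) = -4 + 1/(-7 + b) (s(C, b) = -4 + 1/(b - 7) = -4 + 1/(-7 + b))
V = -127/6 (V = -17 + (29 - 4*1)/(-7 + 1) = -17 + (29 - 4)/(-6) = -17 - ⅙*25 = -17 - 25/6 = -127/6 ≈ -21.167)
g = 72 (g = 77 - 5 = 72)
(V + g)² = (-127/6 + 72)² = (305/6)² = 93025/36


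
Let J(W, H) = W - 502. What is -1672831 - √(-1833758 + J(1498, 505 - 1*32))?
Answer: -1672831 - I*√1832762 ≈ -1.6728e+6 - 1353.8*I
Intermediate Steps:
J(W, H) = -502 + W
-1672831 - √(-1833758 + J(1498, 505 - 1*32)) = -1672831 - √(-1833758 + (-502 + 1498)) = -1672831 - √(-1833758 + 996) = -1672831 - √(-1832762) = -1672831 - I*√1832762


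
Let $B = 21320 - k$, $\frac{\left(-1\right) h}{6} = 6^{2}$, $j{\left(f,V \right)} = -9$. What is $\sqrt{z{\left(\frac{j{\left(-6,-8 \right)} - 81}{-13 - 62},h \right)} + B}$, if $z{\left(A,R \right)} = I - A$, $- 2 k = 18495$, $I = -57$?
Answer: $\frac{\sqrt{3050930}}{10} \approx 174.67$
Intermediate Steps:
$k = - \frac{18495}{2}$ ($k = \left(- \frac{1}{2}\right) 18495 = - \frac{18495}{2} \approx -9247.5$)
$h = -216$ ($h = - 6 \cdot 6^{2} = \left(-6\right) 36 = -216$)
$B = \frac{61135}{2}$ ($B = 21320 - - \frac{18495}{2} = 21320 + \frac{18495}{2} = \frac{61135}{2} \approx 30568.0$)
$z{\left(A,R \right)} = -57 - A$
$\sqrt{z{\left(\frac{j{\left(-6,-8 \right)} - 81}{-13 - 62},h \right)} + B} = \sqrt{\left(-57 - \frac{-9 - 81}{-13 - 62}\right) + \frac{61135}{2}} = \sqrt{\left(-57 - - \frac{90}{-75}\right) + \frac{61135}{2}} = \sqrt{\left(-57 - \left(-90\right) \left(- \frac{1}{75}\right)\right) + \frac{61135}{2}} = \sqrt{\left(-57 - \frac{6}{5}\right) + \frac{61135}{2}} = \sqrt{- \frac{291}{5} + \frac{61135}{2}} = \sqrt{\frac{305093}{10}} = \frac{\sqrt{3050930}}{10}$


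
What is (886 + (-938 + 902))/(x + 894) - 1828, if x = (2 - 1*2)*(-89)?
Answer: -816691/447 ≈ -1827.0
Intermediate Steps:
x = 0 (x = (2 - 2)*(-89) = 0*(-89) = 0)
(886 + (-938 + 902))/(x + 894) - 1828 = (886 + (-938 + 902))/(0 + 894) - 1828 = (886 - 36)/894 - 1828 = 850*(1/894) - 1828 = 425/447 - 1828 = -816691/447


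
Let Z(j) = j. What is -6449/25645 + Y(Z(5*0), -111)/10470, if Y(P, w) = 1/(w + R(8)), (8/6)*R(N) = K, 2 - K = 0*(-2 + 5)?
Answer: -1478715686/5880218985 ≈ -0.25147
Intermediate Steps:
K = 2 (K = 2 - 0*(-2 + 5) = 2 - 0*3 = 2 - 1*0 = 2 + 0 = 2)
R(N) = 3/2 (R(N) = (3/4)*2 = 3/2)
Y(P, w) = 1/(3/2 + w) (Y(P, w) = 1/(w + 3/2) = 1/(3/2 + w))
-6449/25645 + Y(Z(5*0), -111)/10470 = -6449/25645 + (2/(3 + 2*(-111)))/10470 = -6449*1/25645 + (2/(3 - 222))*(1/10470) = -6449/25645 + (2/(-219))*(1/10470) = -6449/25645 + (2*(-1/219))*(1/10470) = -6449/25645 - 2/219*1/10470 = -6449/25645 - 1/1146465 = -1478715686/5880218985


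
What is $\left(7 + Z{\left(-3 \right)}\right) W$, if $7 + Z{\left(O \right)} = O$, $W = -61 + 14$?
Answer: $141$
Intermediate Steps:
$W = -47$
$Z{\left(O \right)} = -7 + O$
$\left(7 + Z{\left(-3 \right)}\right) W = \left(7 - 10\right) \left(-47\right) = \left(-3\right) \left(-47\right) = 141$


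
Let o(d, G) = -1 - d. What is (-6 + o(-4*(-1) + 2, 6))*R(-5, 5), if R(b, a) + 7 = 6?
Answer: 13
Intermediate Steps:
R(b, a) = -1 (R(b, a) = -7 + 6 = -1)
(-6 + o(-4*(-1) + 2, 6))*R(-5, 5) = (-6 + (-1 - (-4*(-1) + 2)))*(-1) = (-6 + (-1 - (4 + 2)))*(-1) = (-6 + (-1 - 1*6))*(-1) = (-6 + (-1 - 6))*(-1) = (-6 - 7)*(-1) = -13*(-1) = 13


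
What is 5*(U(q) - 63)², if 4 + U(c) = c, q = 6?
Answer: 18605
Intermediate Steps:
U(c) = -4 + c
5*(U(q) - 63)² = 5*((-4 + 6) - 63)² = 5*(2 - 63)² = 5*(-61)² = 5*3721 = 18605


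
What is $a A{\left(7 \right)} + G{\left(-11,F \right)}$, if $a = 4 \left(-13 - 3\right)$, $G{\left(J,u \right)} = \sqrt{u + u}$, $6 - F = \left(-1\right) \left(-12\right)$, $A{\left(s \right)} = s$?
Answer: $-448 + 2 i \sqrt{3} \approx -448.0 + 3.4641 i$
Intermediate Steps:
$F = -6$ ($F = 6 - \left(-1\right) \left(-12\right) = 6 - 12 = -6$)
$G{\left(J,u \right)} = \sqrt{2} \sqrt{u}$ ($G{\left(J,u \right)} = \sqrt{2 u} = \sqrt{2} \sqrt{u}$)
$a = -64$ ($a = 4 \left(-16\right) = -64$)
$a A{\left(7 \right)} + G{\left(-11,F \right)} = \left(-64\right) 7 + \sqrt{2} \sqrt{-6} = -448 + \sqrt{2} i \sqrt{6} = -448 + 2 i \sqrt{3}$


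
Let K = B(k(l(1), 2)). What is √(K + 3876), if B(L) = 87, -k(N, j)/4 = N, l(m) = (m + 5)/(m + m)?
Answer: √3963 ≈ 62.952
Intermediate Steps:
l(m) = (5 + m)/(2*m) (l(m) = (5 + m)/((2*m)) = (5 + m)*(1/(2*m)) = (5 + m)/(2*m))
k(N, j) = -4*N
K = 87
√(K + 3876) = √(87 + 3876) = √3963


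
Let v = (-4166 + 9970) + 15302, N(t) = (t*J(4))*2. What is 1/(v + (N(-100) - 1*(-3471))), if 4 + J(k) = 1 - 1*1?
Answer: 1/25377 ≈ 3.9406e-5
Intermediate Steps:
J(k) = -4 (J(k) = -4 + (1 - 1*1) = -4 + (1 - 1) = -4 + 0 = -4)
N(t) = -8*t (N(t) = (t*(-4))*2 = -4*t*2 = -8*t)
v = 21106 (v = 5804 + 15302 = 21106)
1/(v + (N(-100) - 1*(-3471))) = 1/(21106 + (-8*(-100) - 1*(-3471))) = 1/(21106 + (800 + 3471)) = 1/(21106 + 4271) = 1/25377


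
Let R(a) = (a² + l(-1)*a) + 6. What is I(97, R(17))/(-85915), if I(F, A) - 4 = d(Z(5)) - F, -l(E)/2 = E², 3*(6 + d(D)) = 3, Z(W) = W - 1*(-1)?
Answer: 98/85915 ≈ 0.0011407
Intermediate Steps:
Z(W) = 1 + W (Z(W) = W + 1 = 1 + W)
d(D) = -5 (d(D) = -6 + (⅓)*3 = -6 + 1 = -5)
l(E) = -2*E²
R(a) = 6 + a² - 2*a (R(a) = (a² + (-2*(-1)²)*a) + 6 = (a² + (-2*1)*a) + 6 = (a² - 2*a) + 6 = 6 + a² - 2*a)
I(F, A) = -1 - F (I(F, A) = 4 + (-5 - F) = -1 - F)
I(97, R(17))/(-85915) = (-1 - 1*97)/(-85915) = (-1 - 97)*(-1/85915) = -98*(-1/85915) = 98/85915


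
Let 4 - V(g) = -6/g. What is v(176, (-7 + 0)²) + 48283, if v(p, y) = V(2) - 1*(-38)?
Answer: 48328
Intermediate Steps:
V(g) = 4 + 6/g (V(g) = 4 - (-6)/g = 4 + 6/g)
v(p, y) = 45 (v(p, y) = (4 + 6/2) - 1*(-38) = (4 + 6*(½)) + 38 = (4 + 3) + 38 = 7 + 38 = 45)
v(176, (-7 + 0)²) + 48283 = 45 + 48283 = 48328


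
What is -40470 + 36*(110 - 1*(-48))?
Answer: -34782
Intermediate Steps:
-40470 + 36*(110 - 1*(-48)) = -40470 + 36*(110 + 48) = -40470 + 36*158 = -40470 + 5688 = -34782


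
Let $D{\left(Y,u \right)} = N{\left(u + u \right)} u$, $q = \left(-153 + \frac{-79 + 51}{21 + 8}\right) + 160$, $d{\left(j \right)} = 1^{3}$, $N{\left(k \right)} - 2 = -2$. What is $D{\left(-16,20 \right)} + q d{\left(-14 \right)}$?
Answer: $\frac{175}{29} \approx 6.0345$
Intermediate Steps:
$N{\left(k \right)} = 0$ ($N{\left(k \right)} = 2 - 2 = 0$)
$d{\left(j \right)} = 1$
$q = \frac{175}{29}$ ($q = \left(-153 - \frac{28}{29}\right) + 160 = - \frac{4465}{29} + 160 = \frac{175}{29} \approx 6.0345$)
$D{\left(Y,u \right)} = 0$ ($D{\left(Y,u \right)} = 0 u = 0$)
$D{\left(-16,20 \right)} + q d{\left(-14 \right)} = 0 + \frac{175}{29} \cdot 1 = 0 + \frac{175}{29} = \frac{175}{29}$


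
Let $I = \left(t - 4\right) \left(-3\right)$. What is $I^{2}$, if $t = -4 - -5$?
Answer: $81$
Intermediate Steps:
$t = 1$ ($t = -4 + 5 = 1$)
$I = 9$ ($I = \left(1 - 4\right) \left(-3\right) = \left(-3\right) \left(-3\right) = 9$)
$I^{2} = 9^{2} = 81$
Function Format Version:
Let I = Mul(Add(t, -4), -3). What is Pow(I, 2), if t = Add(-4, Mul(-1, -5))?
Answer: 81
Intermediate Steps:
t = 1 (t = Add(-4, 5) = 1)
I = 9 (I = Mul(Add(1, -4), -3) = Mul(-3, -3) = 9)
Pow(I, 2) = Pow(9, 2) = 81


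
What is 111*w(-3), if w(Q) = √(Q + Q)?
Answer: 111*I*√6 ≈ 271.89*I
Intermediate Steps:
w(Q) = √2*√Q (w(Q) = √(2*Q) = √2*√Q)
111*w(-3) = 111*(√2*√(-3)) = 111*(√2*(I*√3)) = 111*(I*√6) = 111*I*√6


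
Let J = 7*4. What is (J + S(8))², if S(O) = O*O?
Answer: 8464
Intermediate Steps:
J = 28
S(O) = O²
(J + S(8))² = (28 + 8²)² = (28 + 64)² = 92² = 8464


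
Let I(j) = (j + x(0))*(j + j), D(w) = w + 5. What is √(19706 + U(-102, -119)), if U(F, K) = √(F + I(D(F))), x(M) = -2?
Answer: √(19706 + 4*√1194) ≈ 140.87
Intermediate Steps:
D(w) = 5 + w
I(j) = 2*j*(-2 + j) (I(j) = (j - 2)*(j + j) = (-2 + j)*(2*j) = 2*j*(-2 + j))
U(F, K) = √(F + 2*(3 + F)*(5 + F)) (U(F, K) = √(F + 2*(5 + F)*(-2 + (5 + F))) = √(F + 2*(5 + F)*(3 + F)) = √(F + 2*(3 + F)*(5 + F)))
√(19706 + U(-102, -119)) = √(19706 + √(-102 + 2*(3 - 102)*(5 - 102))) = √(19706 + √(-102 + 2*(-99)*(-97))) = √(19706 + √(-102 + 19206)) = √(19706 + √19104) = √(19706 + 4*√1194)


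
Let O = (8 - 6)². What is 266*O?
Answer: 1064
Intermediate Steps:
O = 4 (O = 2² = 4)
266*O = 266*4 = 1064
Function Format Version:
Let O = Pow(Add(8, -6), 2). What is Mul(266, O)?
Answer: 1064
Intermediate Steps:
O = 4 (O = Pow(2, 2) = 4)
Mul(266, O) = Mul(266, 4) = 1064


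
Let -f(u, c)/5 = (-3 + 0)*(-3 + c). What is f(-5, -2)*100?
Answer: -7500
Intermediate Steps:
f(u, c) = -45 + 15*c (f(u, c) = -5*(-3 + 0)*(-3 + c) = -(-15)*(-3 + c) = -5*(9 - 3*c) = -45 + 15*c)
f(-5, -2)*100 = (-45 + 15*(-2))*100 = (-45 - 30)*100 = -75*100 = -7500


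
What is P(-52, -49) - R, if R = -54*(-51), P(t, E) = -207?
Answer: -2961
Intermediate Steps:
R = 2754
P(-52, -49) - R = -207 - 1*2754 = -207 - 2754 = -2961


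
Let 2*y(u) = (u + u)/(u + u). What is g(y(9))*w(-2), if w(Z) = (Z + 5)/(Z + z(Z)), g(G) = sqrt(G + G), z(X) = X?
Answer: -3/4 ≈ -0.75000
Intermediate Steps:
y(u) = 1/2 (y(u) = ((u + u)/(u + u))/2 = ((2*u)/((2*u)))/2 = ((2*u)*(1/(2*u)))/2 = (1/2)*1 = 1/2)
g(G) = sqrt(2)*sqrt(G) (g(G) = sqrt(2*G) = sqrt(2)*sqrt(G))
w(Z) = (5 + Z)/(2*Z) (w(Z) = (Z + 5)/(Z + Z) = (5 + Z)/((2*Z)) = (5 + Z)*(1/(2*Z)) = (5 + Z)/(2*Z))
g(y(9))*w(-2) = (sqrt(2)*sqrt(1/2))*((1/2)*(5 - 2)/(-2)) = (sqrt(2)*(sqrt(2)/2))*((1/2)*(-1/2)*3) = 1*(-3/4) = -3/4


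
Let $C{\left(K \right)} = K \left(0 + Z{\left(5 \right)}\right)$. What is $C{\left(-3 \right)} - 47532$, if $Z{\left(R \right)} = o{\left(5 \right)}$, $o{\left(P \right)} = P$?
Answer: $-47547$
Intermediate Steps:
$Z{\left(R \right)} = 5$
$C{\left(K \right)} = 5 K$ ($C{\left(K \right)} = K \left(0 + 5\right) = K 5 = 5 K$)
$C{\left(-3 \right)} - 47532 = 5 \left(-3\right) - 47532 = -15 - 47532 = -47547$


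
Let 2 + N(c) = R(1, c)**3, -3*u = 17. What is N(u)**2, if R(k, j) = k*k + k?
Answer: 36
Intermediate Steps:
R(k, j) = k + k**2 (R(k, j) = k**2 + k = k + k**2)
u = -17/3 (u = -1/3*17 = -17/3 ≈ -5.6667)
N(c) = 6 (N(c) = -2 + (1*(1 + 1))**3 = -2 + (1*2)**3 = -2 + 2**3 = -2 + 8 = 6)
N(u)**2 = 6**2 = 36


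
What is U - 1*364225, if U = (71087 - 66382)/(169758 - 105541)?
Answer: -23389432120/64217 ≈ -3.6423e+5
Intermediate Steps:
U = 4705/64217 ≈ 0.073267
U - 1*364225 = 4705/64217 - 1*364225 = 4705/64217 - 364225 = -23389432120/64217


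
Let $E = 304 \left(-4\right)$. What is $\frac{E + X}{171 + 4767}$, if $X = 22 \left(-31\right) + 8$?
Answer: $- \frac{315}{823} \approx -0.38275$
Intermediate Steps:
$X = -674$ ($X = -682 + 8 = -674$)
$E = -1216$
$\frac{E + X}{171 + 4767} = \frac{-1216 - 674}{171 + 4767} = - \frac{1890}{4938} = \left(-1890\right) \frac{1}{4938} = - \frac{315}{823}$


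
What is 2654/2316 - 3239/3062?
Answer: 78128/886449 ≈ 0.088136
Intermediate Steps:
2654/2316 - 3239/3062 = 2654*(1/2316) - 3239*1/3062 = 1327/1158 - 3239/3062 = 78128/886449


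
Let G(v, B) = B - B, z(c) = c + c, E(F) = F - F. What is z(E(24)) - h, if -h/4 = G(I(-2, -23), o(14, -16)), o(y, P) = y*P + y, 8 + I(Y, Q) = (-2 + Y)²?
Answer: 0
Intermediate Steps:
I(Y, Q) = -8 + (-2 + Y)²
o(y, P) = y + P*y (o(y, P) = P*y + y = y + P*y)
E(F) = 0
z(c) = 2*c
G(v, B) = 0
h = 0 (h = -4*0 = 0)
z(E(24)) - h = 2*0 - 1*0 = 0 + 0 = 0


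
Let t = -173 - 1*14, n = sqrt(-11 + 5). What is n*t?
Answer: -187*I*sqrt(6) ≈ -458.05*I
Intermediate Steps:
n = I*sqrt(6) (n = sqrt(-6) = I*sqrt(6) ≈ 2.4495*I)
t = -187 (t = -173 - 14 = -187)
n*t = (I*sqrt(6))*(-187) = -187*I*sqrt(6)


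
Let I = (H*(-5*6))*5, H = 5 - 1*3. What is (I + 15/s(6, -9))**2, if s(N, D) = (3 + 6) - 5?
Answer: 1404225/16 ≈ 87764.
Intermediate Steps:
H = 2 (H = 5 - 3 = 2)
s(N, D) = 4 (s(N, D) = 9 - 5 = 4)
I = -300 (I = (2*(-5*6))*5 = (2*(-30))*5 = -60*5 = -300)
(I + 15/s(6, -9))**2 = (-300 + 15/4)**2 = (-1185/4)**2 = 1404225/16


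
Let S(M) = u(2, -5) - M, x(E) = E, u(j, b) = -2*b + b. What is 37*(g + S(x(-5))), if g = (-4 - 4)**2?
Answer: 2738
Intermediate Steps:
u(j, b) = -b
S(M) = 5 - M (S(M) = -1*(-5) - M = 5 - M)
g = 64 (g = (-8)**2 = 64)
37*(g + S(x(-5))) = 37*(64 + (5 - 1*(-5))) = 37*(64 + (5 + 5)) = 37*(64 + 10) = 37*74 = 2738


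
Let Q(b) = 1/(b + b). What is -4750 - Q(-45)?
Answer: -427499/90 ≈ -4750.0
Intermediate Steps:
Q(b) = 1/(2*b)
-4750 - Q(-45) = -4750 - 1/(2*(-45)) = -4750 - (-1)/(2*45) = -4750 - 1*(-1/90) = -4750 + 1/90 = -427499/90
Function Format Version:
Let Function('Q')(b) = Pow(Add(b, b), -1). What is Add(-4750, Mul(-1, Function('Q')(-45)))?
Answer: Rational(-427499, 90) ≈ -4750.0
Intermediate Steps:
Function('Q')(b) = Mul(Rational(1, 2), Pow(b, -1)) (Function('Q')(b) = Pow(Mul(2, b), -1) = Mul(Rational(1, 2), Pow(b, -1)))
Add(-4750, Mul(-1, Function('Q')(-45))) = Add(-4750, Mul(-1, Mul(Rational(1, 2), Pow(-45, -1)))) = Add(-4750, Mul(-1, Mul(Rational(1, 2), Rational(-1, 45)))) = Add(-4750, Mul(-1, Rational(-1, 90))) = Add(-4750, Rational(1, 90)) = Rational(-427499, 90)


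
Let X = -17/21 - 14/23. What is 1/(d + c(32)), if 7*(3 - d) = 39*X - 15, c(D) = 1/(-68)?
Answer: 76636/998541 ≈ 0.076748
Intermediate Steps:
X = -685/483 (X = -17*1/21 - 14*1/23 = -17/21 - 14/23 = -685/483 ≈ -1.4182)
c(D) = -1/68
d = 14701/1127 (d = 3 - (39*(-685/483) - 15)/7 = 3 - (-8905/161 - 15)/7 = 3 - ⅐*(-11320/161) = 3 + 11320/1127 = 14701/1127 ≈ 13.044)
1/(d + c(32)) = 1/(14701/1127 - 1/68) = 1/(998541/76636) = 76636/998541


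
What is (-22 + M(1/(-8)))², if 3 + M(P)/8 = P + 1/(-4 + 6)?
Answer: 1849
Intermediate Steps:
M(P) = -20 + 8*P (M(P) = -24 + 8*(P + 1/(-4 + 6)) = -24 + 8*(P + 1/2) = -24 + 8*(P + ½) = -24 + 8*(½ + P) = -24 + (4 + 8*P) = -20 + 8*P)
(-22 + M(1/(-8)))² = (-22 + (-20 + 8/(-8)))² = (-22 + (-20 + 8*(-⅛)))² = (-22 + (-20 - 1))² = (-22 - 21)² = (-43)² = 1849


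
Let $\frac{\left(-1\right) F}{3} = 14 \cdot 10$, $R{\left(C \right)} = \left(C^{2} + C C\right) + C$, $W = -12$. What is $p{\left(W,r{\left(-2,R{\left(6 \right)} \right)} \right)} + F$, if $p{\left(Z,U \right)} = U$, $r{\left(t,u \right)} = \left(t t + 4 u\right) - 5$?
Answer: $-109$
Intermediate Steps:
$R{\left(C \right)} = C + 2 C^{2}$ ($R{\left(C \right)} = \left(C^{2} + C^{2}\right) + C = 2 C^{2} + C = C + 2 C^{2}$)
$r{\left(t,u \right)} = -5 + t^{2} + 4 u$ ($r{\left(t,u \right)} = \left(t^{2} + 4 u\right) - 5 = -5 + t^{2} + 4 u$)
$F = -420$ ($F = - 3 \cdot 14 \cdot 10 = \left(-3\right) 140 = -420$)
$p{\left(W,r{\left(-2,R{\left(6 \right)} \right)} \right)} + F = \left(-5 + \left(-2\right)^{2} + 4 \cdot 6 \left(1 + 2 \cdot 6\right)\right) - 420 = \left(-5 + 4 + 4 \cdot 6 \left(1 + 12\right)\right) - 420 = \left(-5 + 4 + 4 \cdot 6 \cdot 13\right) - 420 = \left(-5 + 4 + 4 \cdot 78\right) - 420 = \left(-5 + 4 + 312\right) - 420 = 311 - 420 = -109$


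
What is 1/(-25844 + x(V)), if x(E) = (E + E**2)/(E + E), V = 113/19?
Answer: -19/490970 ≈ -3.8699e-5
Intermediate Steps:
V = 113/19 (V = 113*(1/19) = 113/19 ≈ 5.9474)
x(E) = (E + E**2)/(2*E) (x(E) = (E + E**2)/((2*E)) = (E + E**2)*(1/(2*E)) = (E + E**2)/(2*E))
1/(-25844 + x(V)) = 1/(-25844 + (1/2 + (1/2)*(113/19))) = 1/(-25844 + (1/2 + 113/38)) = 1/(-25844 + 66/19) = 1/(-490970/19) = -19/490970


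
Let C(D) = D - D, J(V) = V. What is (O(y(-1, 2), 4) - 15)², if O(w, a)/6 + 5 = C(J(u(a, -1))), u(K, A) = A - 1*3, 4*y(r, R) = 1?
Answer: 2025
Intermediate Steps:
y(r, R) = ¼ (y(r, R) = (¼)*1 = ¼)
u(K, A) = -3 + A (u(K, A) = A - 3 = -3 + A)
C(D) = 0
O(w, a) = -30 (O(w, a) = -30 + 6*0 = -30 + 0 = -30)
(O(y(-1, 2), 4) - 15)² = (-30 - 15)² = (-45)² = 2025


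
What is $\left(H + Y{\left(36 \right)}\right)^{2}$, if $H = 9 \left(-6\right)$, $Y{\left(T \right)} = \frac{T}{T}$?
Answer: $2809$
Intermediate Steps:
$Y{\left(T \right)} = 1$
$H = -54$
$\left(H + Y{\left(36 \right)}\right)^{2} = \left(-54 + 1\right)^{2} = \left(-53\right)^{2} = 2809$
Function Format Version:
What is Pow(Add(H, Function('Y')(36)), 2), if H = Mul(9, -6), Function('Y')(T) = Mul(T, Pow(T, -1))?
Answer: 2809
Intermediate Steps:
Function('Y')(T) = 1
H = -54
Pow(Add(H, Function('Y')(36)), 2) = Pow(Add(-54, 1), 2) = Pow(-53, 2) = 2809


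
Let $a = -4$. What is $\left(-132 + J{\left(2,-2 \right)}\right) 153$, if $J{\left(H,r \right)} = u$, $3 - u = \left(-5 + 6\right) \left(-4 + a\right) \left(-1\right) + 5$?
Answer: $-21726$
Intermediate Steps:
$u = -10$ ($u = 3 - \left(\left(-5 + 6\right) \left(-4 - 4\right) \left(-1\right) + 5\right) = 3 - \left(1 \left(-8\right) \left(-1\right) + 5\right) = 3 - \left(\left(-8\right) \left(-1\right) + 5\right) = 3 - \left(8 + 5\right) = 3 - 13 = -10$)
$J{\left(H,r \right)} = -10$
$\left(-132 + J{\left(2,-2 \right)}\right) 153 = \left(-132 - 10\right) 153 = \left(-142\right) 153 = -21726$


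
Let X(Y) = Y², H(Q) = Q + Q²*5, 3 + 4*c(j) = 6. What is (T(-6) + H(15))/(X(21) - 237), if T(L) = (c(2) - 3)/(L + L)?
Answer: 6081/1088 ≈ 5.5892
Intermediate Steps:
c(j) = ¾ (c(j) = -¾ + (¼)*6 = -¾ + 3/2 = ¾)
H(Q) = Q + 5*Q²
T(L) = -9/(8*L) (T(L) = (¾ - 3)/(L + L) = -9*1/(2*L)/4 = -9/(8*L))
(T(-6) + H(15))/(X(21) - 237) = (-9/8/(-6) + 15*(1 + 5*15))/(21² - 237) = (-9/8*(-⅙) + 15*(1 + 75))/(441 - 237) = (3/16 + 15*76)/204 = (3/16 + 1140)*(1/204) = (18243/16)*(1/204) = 6081/1088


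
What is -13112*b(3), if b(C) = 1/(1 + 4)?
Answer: -13112/5 ≈ -2622.4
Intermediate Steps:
b(C) = ⅕ (b(C) = 1/5 = ⅕)
-13112*b(3) = -13112*⅕ = -13112/5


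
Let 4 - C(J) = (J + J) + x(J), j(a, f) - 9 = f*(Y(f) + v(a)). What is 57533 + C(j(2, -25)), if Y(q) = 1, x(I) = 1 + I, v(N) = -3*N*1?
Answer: 57134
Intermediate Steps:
v(N) = -3*N
j(a, f) = 9 + f*(1 - 3*a)
C(J) = 3 - 3*J (C(J) = 4 - ((J + J) + (1 + J)) = 4 - (2*J + (1 + J)) = 4 - (1 + 3*J) = 4 + (-1 - 3*J) = 3 - 3*J)
57533 + C(j(2, -25)) = 57533 + (3 - 3*(9 - 25 - 3*2*(-25))) = 57533 + (3 - 3*(9 - 25 + 150)) = 57533 + (3 - 3*134) = 57533 + (3 - 402) = 57533 - 399 = 57134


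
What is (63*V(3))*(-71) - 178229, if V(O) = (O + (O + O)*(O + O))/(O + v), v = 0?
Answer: -236378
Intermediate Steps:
V(O) = (O + 4*O²)/O (V(O) = (O + (O + O)*(O + O))/(O + 0) = (O + (2*O)*(2*O))/O = (O + 4*O²)/O)
(63*V(3))*(-71) - 178229 = (63*(1 + 4*3))*(-71) - 178229 = (63*(1 + 12))*(-71) - 178229 = (63*13)*(-71) - 178229 = 819*(-71) - 178229 = -58149 - 178229 = -236378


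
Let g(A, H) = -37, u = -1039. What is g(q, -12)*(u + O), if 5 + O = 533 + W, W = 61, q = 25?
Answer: 16650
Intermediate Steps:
O = 589 (O = -5 + (533 + 61) = -5 + 594 = 589)
g(q, -12)*(u + O) = -37*(-1039 + 589) = -37*(-450) = 16650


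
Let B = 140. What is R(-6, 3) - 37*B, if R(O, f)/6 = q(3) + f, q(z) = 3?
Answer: -5144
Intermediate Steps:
R(O, f) = 18 + 6*f (R(O, f) = 6*(3 + f) = 18 + 6*f)
R(-6, 3) - 37*B = (18 + 6*3) - 37*140 = (18 + 18) - 5180 = 36 - 5180 = -5144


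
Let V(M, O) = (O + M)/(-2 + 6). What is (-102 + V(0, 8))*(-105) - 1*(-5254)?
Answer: 15754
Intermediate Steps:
V(M, O) = M/4 + O/4 (V(M, O) = (M + O)/4 = (M + O)*(¼) = M/4 + O/4)
(-102 + V(0, 8))*(-105) - 1*(-5254) = (-102 + ((¼)*0 + (¼)*8))*(-105) - 1*(-5254) = (-102 + (0 + 2))*(-105) + 5254 = (-102 + 2)*(-105) + 5254 = -100*(-105) + 5254 = 10500 + 5254 = 15754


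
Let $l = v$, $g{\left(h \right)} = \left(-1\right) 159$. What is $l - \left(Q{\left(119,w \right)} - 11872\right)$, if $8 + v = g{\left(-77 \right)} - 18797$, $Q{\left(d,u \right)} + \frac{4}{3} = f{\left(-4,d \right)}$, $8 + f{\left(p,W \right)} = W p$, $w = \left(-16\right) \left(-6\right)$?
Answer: $- \frac{19820}{3} \approx -6606.7$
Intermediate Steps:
$w = 96$
$f{\left(p,W \right)} = -8 + W p$
$Q{\left(d,u \right)} = - \frac{28}{3} - 4 d$ ($Q{\left(d,u \right)} = - \frac{4}{3} + \left(-8 + d \left(-4\right)\right) = - \frac{4}{3} - \left(8 + 4 d\right) = - \frac{28}{3} - 4 d$)
$g{\left(h \right)} = -159$
$v = -18964$ ($v = -8 - 18956 = -18964$)
$l = -18964$
$l - \left(Q{\left(119,w \right)} - 11872\right) = -18964 - \left(\left(- \frac{28}{3} - 476\right) - 11872\right) = -18964 - \left(- \frac{1456}{3} - 11872\right) = -18964 - - \frac{37072}{3} = -18964 + \frac{37072}{3} = - \frac{19820}{3}$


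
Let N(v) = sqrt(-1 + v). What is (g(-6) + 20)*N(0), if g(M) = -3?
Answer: 17*I ≈ 17.0*I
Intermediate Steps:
(g(-6) + 20)*N(0) = (-3 + 20)*sqrt(-1 + 0) = 17*sqrt(-1) = 17*I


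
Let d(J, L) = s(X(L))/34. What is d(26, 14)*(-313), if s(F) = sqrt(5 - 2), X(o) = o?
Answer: -313*sqrt(3)/34 ≈ -15.945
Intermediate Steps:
s(F) = sqrt(3)
d(J, L) = sqrt(3)/34
d(26, 14)*(-313) = (sqrt(3)/34)*(-313) = -313*sqrt(3)/34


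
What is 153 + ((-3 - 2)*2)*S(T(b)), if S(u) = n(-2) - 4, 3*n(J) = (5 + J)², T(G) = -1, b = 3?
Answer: 163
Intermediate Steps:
n(J) = (5 + J)²/3
S(u) = -1 (S(u) = (5 - 2)²/3 - 4 = (⅓)*3² - 4 = (⅓)*9 - 4 = 3 - 4 = -1)
153 + ((-3 - 2)*2)*S(T(b)) = 153 + ((-3 - 2)*2)*(-1) = 153 - 5*2*(-1) = 153 - 10*(-1) = 153 + 10 = 163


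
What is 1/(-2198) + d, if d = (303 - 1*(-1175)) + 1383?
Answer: 6288477/2198 ≈ 2861.0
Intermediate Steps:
d = 2861 (d = (303 + 1175) + 1383 = 1478 + 1383 = 2861)
1/(-2198) + d = 1/(-2198) + 2861 = -1/2198 + 2861 = 6288477/2198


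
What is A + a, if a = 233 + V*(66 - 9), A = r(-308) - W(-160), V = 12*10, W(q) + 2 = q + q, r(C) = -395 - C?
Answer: 7308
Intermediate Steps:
W(q) = -2 + 2*q (W(q) = -2 + (q + q) = -2 + 2*q)
V = 120
A = 235 (A = (-395 - 1*(-308)) - (-2 + 2*(-160)) = (-395 + 308) - (-2 - 320) = -87 - 1*(-322) = -87 + 322 = 235)
a = 7073 (a = 233 + 120*(66 - 9) = 233 + 120*57 = 233 + 6840 = 7073)
A + a = 235 + 7073 = 7308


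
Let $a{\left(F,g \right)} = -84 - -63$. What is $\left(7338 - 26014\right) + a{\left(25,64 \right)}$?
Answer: $-18697$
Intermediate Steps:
$a{\left(F,g \right)} = -21$ ($a{\left(F,g \right)} = -84 + 63 = -21$)
$\left(7338 - 26014\right) + a{\left(25,64 \right)} = \left(7338 - 26014\right) - 21 = -18676 - 21 = -18697$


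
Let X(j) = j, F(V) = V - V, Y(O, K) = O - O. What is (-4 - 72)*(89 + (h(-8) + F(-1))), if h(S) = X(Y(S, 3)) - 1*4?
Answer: -6460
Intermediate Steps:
Y(O, K) = 0
F(V) = 0
h(S) = -4 (h(S) = 0 - 1*4 = 0 - 4 = -4)
(-4 - 72)*(89 + (h(-8) + F(-1))) = (-4 - 72)*(89 + (-4 + 0)) = -76*(89 - 4) = -76*85 = -6460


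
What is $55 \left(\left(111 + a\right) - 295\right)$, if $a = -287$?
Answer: $-25905$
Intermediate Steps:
$55 \left(\left(111 + a\right) - 295\right) = 55 \left(\left(111 - 287\right) - 295\right) = 55 \left(-176 - 295\right) = 55 \left(-471\right) = -25905$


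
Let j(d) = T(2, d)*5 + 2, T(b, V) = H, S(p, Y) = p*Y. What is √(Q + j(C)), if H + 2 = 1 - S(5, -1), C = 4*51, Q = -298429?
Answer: I*√298407 ≈ 546.27*I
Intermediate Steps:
S(p, Y) = Y*p
C = 204
H = 4 (H = -2 + (1 - (-1)*5) = -2 + (1 - 1*(-5)) = -2 + (1 + 5) = -2 + 6 = 4)
T(b, V) = 4
j(d) = 22 (j(d) = 4*5 + 2 = 20 + 2 = 22)
√(Q + j(C)) = √(-298429 + 22) = √(-298407) = I*√298407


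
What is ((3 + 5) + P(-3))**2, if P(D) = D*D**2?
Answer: 361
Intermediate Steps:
P(D) = D**3
((3 + 5) + P(-3))**2 = ((3 + 5) + (-3)**3)**2 = (8 - 27)**2 = (-19)**2 = 361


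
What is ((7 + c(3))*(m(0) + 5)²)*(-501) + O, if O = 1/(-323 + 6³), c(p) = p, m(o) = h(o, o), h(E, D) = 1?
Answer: -19298521/107 ≈ -1.8036e+5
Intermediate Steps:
m(o) = 1
O = -1/107 (O = 1/(-323 + 216) = 1/(-107) = -1/107 ≈ -0.0093458)
((7 + c(3))*(m(0) + 5)²)*(-501) + O = ((7 + 3)*(1 + 5)²)*(-501) - 1/107 = (10*6²)*(-501) - 1/107 = (10*36)*(-501) - 1/107 = 360*(-501) - 1/107 = -180360 - 1/107 = -19298521/107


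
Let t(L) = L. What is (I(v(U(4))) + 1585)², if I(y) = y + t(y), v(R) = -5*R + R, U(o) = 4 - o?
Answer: 2512225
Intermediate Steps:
v(R) = -4*R
I(y) = 2*y (I(y) = y + y = 2*y)
(I(v(U(4))) + 1585)² = (2*(-4*(4 - 1*4)) + 1585)² = (2*(-4*(4 - 4)) + 1585)² = (2*(-4*0) + 1585)² = (2*0 + 1585)² = (0 + 1585)² = 1585² = 2512225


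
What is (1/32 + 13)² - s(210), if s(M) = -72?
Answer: 247617/1024 ≈ 241.81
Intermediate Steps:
(1/32 + 13)² - s(210) = (1/32 + 13)² - 1*(-72) = (1/32 + 13)² + 72 = (417/32)² + 72 = 173889/1024 + 72 = 247617/1024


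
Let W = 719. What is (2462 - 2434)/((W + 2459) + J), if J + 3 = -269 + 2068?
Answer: 14/2487 ≈ 0.0056293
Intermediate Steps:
J = 1796 (J = -3 + (-269 + 2068) = -3 + 1799 = 1796)
(2462 - 2434)/((W + 2459) + J) = (2462 - 2434)/((719 + 2459) + 1796) = 28/(3178 + 1796) = 28/4974 = 28*(1/4974) = 14/2487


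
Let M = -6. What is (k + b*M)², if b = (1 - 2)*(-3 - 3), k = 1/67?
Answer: 5812921/4489 ≈ 1294.9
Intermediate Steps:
k = 1/67 ≈ 0.014925
b = 6 (b = -1*(-6) = 6)
(k + b*M)² = (1/67 + 6*(-6))² = (1/67 - 36)² = (-2411/67)² = 5812921/4489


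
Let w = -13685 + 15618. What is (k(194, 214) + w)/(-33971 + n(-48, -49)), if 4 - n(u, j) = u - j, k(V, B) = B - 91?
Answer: -257/4246 ≈ -0.060528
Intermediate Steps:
k(V, B) = -91 + B
n(u, j) = 4 + j - u (n(u, j) = 4 - (u - j) = 4 + (j - u) = 4 + j - u)
w = 1933
(k(194, 214) + w)/(-33971 + n(-48, -49)) = ((-91 + 214) + 1933)/(-33971 + (4 - 49 - 1*(-48))) = (123 + 1933)/(-33971 + (4 - 49 + 48)) = 2056/(-33971 + 3) = 2056/(-33968) = 2056*(-1/33968) = -257/4246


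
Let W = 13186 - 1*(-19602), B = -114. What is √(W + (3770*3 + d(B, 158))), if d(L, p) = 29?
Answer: 3*√4903 ≈ 210.06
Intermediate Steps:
W = 32788 (W = 13186 + 19602 = 32788)
√(W + (3770*3 + d(B, 158))) = √(32788 + (3770*3 + 29)) = √(32788 + (11310 + 29)) = √(32788 + 11339) = √44127 = 3*√4903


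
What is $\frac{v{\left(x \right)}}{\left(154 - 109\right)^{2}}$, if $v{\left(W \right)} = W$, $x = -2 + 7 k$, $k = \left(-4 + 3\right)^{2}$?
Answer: $\frac{1}{405} \approx 0.0024691$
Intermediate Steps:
$k = 1$ ($k = \left(-1\right)^{2} = 1$)
$x = 5$ ($x = -2 + 7 \cdot 1 = -2 + 7 = 5$)
$\frac{v{\left(x \right)}}{\left(154 - 109\right)^{2}} = \frac{5}{\left(154 - 109\right)^{2}} = \frac{5}{45^{2}} = \frac{5}{2025} = 5 \cdot \frac{1}{2025} = \frac{1}{405}$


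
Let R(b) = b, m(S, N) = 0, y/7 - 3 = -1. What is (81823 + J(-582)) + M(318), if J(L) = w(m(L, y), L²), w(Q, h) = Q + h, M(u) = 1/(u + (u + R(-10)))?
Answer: 263262423/626 ≈ 4.2055e+5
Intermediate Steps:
y = 14 (y = 21 + 7*(-1) = 21 - 7 = 14)
M(u) = 1/(-10 + 2*u) (M(u) = 1/(u + (u - 10)) = 1/(u + (-10 + u)) = 1/(-10 + 2*u))
J(L) = L² (J(L) = 0 + L² = L²)
(81823 + J(-582)) + M(318) = (81823 + (-582)²) + 1/(2*(-5 + 318)) = (81823 + 338724) + (½)/313 = 420547 + (½)*(1/313) = 420547 + 1/626 = 263262423/626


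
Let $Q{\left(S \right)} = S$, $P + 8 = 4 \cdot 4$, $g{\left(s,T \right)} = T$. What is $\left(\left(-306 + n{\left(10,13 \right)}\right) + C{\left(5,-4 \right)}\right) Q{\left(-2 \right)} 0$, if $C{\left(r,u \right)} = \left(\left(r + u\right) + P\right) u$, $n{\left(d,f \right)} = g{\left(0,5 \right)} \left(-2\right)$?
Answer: $0$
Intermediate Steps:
$P = 8$ ($P = -8 + 4 \cdot 4 = -8 + 16 = 8$)
$n{\left(d,f \right)} = -10$ ($n{\left(d,f \right)} = 5 \left(-2\right) = -10$)
$C{\left(r,u \right)} = u \left(8 + r + u\right)$ ($C{\left(r,u \right)} = \left(\left(r + u\right) + 8\right) u = \left(8 + r + u\right) u = u \left(8 + r + u\right)$)
$\left(\left(-306 + n{\left(10,13 \right)}\right) + C{\left(5,-4 \right)}\right) Q{\left(-2 \right)} 0 = \left(\left(-306 - 10\right) - 4 \left(8 + 5 - 4\right)\right) \left(\left(-2\right) 0\right) = \left(-316 - 36\right) 0 = \left(-352\right) 0 = 0$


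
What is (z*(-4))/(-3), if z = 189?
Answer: 252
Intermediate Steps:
(z*(-4))/(-3) = (189*(-4))/(-3) = -756*(-1/3) = 252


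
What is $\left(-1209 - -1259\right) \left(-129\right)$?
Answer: $-6450$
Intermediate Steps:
$\left(-1209 - -1259\right) \left(-129\right) = \left(-1209 + 1259\right) \left(-129\right) = 50 \left(-129\right) = -6450$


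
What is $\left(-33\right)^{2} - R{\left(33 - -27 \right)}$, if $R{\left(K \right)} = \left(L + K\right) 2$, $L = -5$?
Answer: $979$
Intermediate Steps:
$R{\left(K \right)} = -10 + 2 K$ ($R{\left(K \right)} = \left(-5 + K\right) 2 = -10 + 2 K$)
$\left(-33\right)^{2} - R{\left(33 - -27 \right)} = \left(-33\right)^{2} - \left(-10 + 2 \left(33 - -27\right)\right) = 1089 - \left(-10 + 2 \left(33 + 27\right)\right) = 1089 - \left(-10 + 2 \cdot 60\right) = 1089 - \left(-10 + 120\right) = 1089 - 110 = 979$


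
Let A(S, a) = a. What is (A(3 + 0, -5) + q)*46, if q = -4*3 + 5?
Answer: -552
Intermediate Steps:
q = -7 (q = -12 + 5 = -7)
(A(3 + 0, -5) + q)*46 = (-5 - 7)*46 = -12*46 = -552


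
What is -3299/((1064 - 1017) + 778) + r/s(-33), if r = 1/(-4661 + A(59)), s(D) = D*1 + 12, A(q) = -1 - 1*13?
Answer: -26172/6545 ≈ -3.9988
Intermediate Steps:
A(q) = -14 (A(q) = -1 - 13 = -14)
s(D) = 12 + D (s(D) = D + 12 = 12 + D)
r = -1/4675 (r = 1/(-4661 - 14) = 1/(-4675) = -1/4675 ≈ -0.00021390)
-3299/((1064 - 1017) + 778) + r/s(-33) = -3299/((1064 - 1017) + 778) - 1/(4675*(12 - 33)) = -3299/(47 + 778) - 1/4675/(-21) = -3299/825 - 1/4675*(-1/21) = -3299*1/825 + 1/98175 = -3299/825 + 1/98175 = -26172/6545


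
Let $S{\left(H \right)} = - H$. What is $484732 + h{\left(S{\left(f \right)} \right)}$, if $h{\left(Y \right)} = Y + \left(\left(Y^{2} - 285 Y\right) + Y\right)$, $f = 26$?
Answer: $492766$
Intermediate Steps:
$h{\left(Y \right)} = Y^{2} - 283 Y$ ($h{\left(Y \right)} = Y + \left(Y^{2} - 284 Y\right) = Y^{2} - 283 Y$)
$484732 + h{\left(S{\left(f \right)} \right)} = 484732 + \left(-1\right) 26 \left(-283 - 26\right) = 484732 - 26 \left(-283 - 26\right) = 484732 - -8034 = 484732 + 8034 = 492766$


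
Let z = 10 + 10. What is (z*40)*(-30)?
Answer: -24000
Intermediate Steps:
z = 20
(z*40)*(-30) = (20*40)*(-30) = 800*(-30) = -24000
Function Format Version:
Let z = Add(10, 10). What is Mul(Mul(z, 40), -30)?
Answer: -24000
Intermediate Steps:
z = 20
Mul(Mul(z, 40), -30) = Mul(Mul(20, 40), -30) = Mul(800, -30) = -24000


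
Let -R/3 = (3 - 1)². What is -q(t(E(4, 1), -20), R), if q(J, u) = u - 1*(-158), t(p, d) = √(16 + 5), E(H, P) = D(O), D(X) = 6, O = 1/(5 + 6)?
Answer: -146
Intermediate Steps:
O = 1/11 ≈ 0.090909
E(H, P) = 6
t(p, d) = √21
R = -12 (R = -3*(3 - 1)² = -3*2² = -3*4 = -12)
q(J, u) = 158 + u (q(J, u) = u + 158 = 158 + u)
-q(t(E(4, 1), -20), R) = -(158 - 12) = -1*146 = -146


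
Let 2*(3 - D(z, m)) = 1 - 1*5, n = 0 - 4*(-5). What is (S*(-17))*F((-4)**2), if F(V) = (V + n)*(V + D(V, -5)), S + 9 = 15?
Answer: -77112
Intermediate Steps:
n = 20 (n = 0 + 20 = 20)
S = 6 (S = -9 + 15 = 6)
D(z, m) = 5 (D(z, m) = 3 - (1 - 1*5)/2 = 3 - (1 - 5)/2 = 3 - 1/2*(-4) = 3 + 2 = 5)
F(V) = (5 + V)*(20 + V) (F(V) = (V + 20)*(V + 5) = (20 + V)*(5 + V) = (5 + V)*(20 + V))
(S*(-17))*F((-4)**2) = (6*(-17))*(100 + ((-4)**2)**2 + 25*(-4)**2) = -102*(100 + 16**2 + 25*16) = -102*(100 + 256 + 400) = -102*756 = -77112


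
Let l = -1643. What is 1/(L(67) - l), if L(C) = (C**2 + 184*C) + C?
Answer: 1/18527 ≈ 5.3975e-5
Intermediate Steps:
L(C) = C**2 + 185*C
1/(L(67) - l) = 1/(67*(185 + 67) - 1*(-1643)) = 1/(67*252 + 1643) = 1/(16884 + 1643) = 1/18527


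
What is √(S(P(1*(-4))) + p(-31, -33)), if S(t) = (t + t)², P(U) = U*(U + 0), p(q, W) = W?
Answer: √991 ≈ 31.480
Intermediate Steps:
P(U) = U² (P(U) = U*U = U²)
S(t) = 4*t² (S(t) = (2*t)² = 4*t²)
√(S(P(1*(-4))) + p(-31, -33)) = √(4*((1*(-4))²)² - 33) = √(4*((-4)²)² - 33) = √(4*16² - 33) = √(4*256 - 33) = √(1024 - 33) = √991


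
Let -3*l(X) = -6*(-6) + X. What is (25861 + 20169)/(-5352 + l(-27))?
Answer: -9206/1071 ≈ -8.5957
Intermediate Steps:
l(X) = -12 - X/3 (l(X) = -(-6*(-6) + X)/3 = -(36 + X)/3 = -12 - X/3)
(25861 + 20169)/(-5352 + l(-27)) = (25861 + 20169)/(-5352 + (-12 - 1/3*(-27))) = 46030/(-5352 + (-12 + 9)) = 46030/(-5352 - 3) = 46030/(-5355) = 46030*(-1/5355) = -9206/1071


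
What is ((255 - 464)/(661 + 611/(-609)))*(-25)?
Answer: 3182025/401938 ≈ 7.9167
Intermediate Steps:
((255 - 464)/(661 + 611/(-609)))*(-25) = -209/(661 + 611*(-1/609))*(-25) = -209/(661 - 611/609)*(-25) = -209/401938/609*(-25) = -209*609/401938*(-25) = -127281/401938*(-25) = 3182025/401938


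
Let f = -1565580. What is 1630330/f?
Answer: -163033/156558 ≈ -1.0414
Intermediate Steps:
1630330/f = 1630330/(-1565580) = 1630330*(-1/1565580) = -163033/156558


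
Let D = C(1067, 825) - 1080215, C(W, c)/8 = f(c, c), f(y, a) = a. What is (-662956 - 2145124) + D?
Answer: -3881695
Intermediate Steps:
C(W, c) = 8*c
D = -1073615 (D = 8*825 - 1080215 = 6600 - 1080215 = -1073615)
(-662956 - 2145124) + D = (-662956 - 2145124) - 1073615 = -2808080 - 1073615 = -3881695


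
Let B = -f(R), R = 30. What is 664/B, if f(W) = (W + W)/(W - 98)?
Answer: 11288/15 ≈ 752.53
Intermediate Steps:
f(W) = 2*W/(-98 + W) (f(W) = (2*W)/(-98 + W) = 2*W/(-98 + W))
B = 15/17 (B = -2*30/(-98 + 30) = -2*30/(-68) = -2*30*(-1)/68 = -1*(-15/17) = 15/17 ≈ 0.88235)
664/B = 664/(15/17) = 664*(17/15) = 11288/15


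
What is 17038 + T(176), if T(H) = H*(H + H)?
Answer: 78990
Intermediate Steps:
T(H) = 2*H**2 (T(H) = H*(2*H) = 2*H**2)
17038 + T(176) = 17038 + 2*176**2 = 17038 + 2*30976 = 17038 + 61952 = 78990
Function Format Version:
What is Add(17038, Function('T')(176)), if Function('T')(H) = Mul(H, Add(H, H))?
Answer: 78990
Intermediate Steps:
Function('T')(H) = Mul(2, Pow(H, 2)) (Function('T')(H) = Mul(H, Mul(2, H)) = Mul(2, Pow(H, 2)))
Add(17038, Function('T')(176)) = Add(17038, Mul(2, Pow(176, 2))) = Add(17038, Mul(2, 30976)) = Add(17038, 61952) = 78990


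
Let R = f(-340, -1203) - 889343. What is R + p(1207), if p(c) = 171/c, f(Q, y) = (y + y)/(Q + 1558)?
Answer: -217908160497/245021 ≈ -8.8935e+5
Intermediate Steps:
f(Q, y) = 2*y/(1558 + Q) (f(Q, y) = (2*y)/(1558 + Q) = 2*y/(1558 + Q))
R = -180537030/203 (R = 2*(-1203)/(1558 - 340) - 889343 = 2*(-1203)/1218 - 889343 = 2*(-1203)*(1/1218) - 889343 = -401/203 - 889343 = -180537030/203 ≈ -8.8935e+5)
R + p(1207) = -180537030/203 + 171/1207 = -217908160497/245021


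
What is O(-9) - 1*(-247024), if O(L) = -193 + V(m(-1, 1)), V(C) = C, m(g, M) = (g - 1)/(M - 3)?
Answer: 246832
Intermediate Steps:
m(g, M) = (-1 + g)/(-3 + M)
O(L) = -192 (O(L) = -193 + (-1 - 1)/(-3 + 1) = -193 - 2/(-2) = -193 - ½*(-2) = -193 + 1 = -192)
O(-9) - 1*(-247024) = -192 - 1*(-247024) = -192 + 247024 = 246832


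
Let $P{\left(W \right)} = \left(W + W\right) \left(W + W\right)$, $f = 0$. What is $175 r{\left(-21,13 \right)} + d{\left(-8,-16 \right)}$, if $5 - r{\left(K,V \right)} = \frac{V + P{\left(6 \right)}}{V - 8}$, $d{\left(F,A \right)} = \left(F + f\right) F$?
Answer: $-4556$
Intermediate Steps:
$P{\left(W \right)} = 4 W^{2}$ ($P{\left(W \right)} = 2 W 2 W = 4 W^{2}$)
$d{\left(F,A \right)} = F^{2}$ ($d{\left(F,A \right)} = \left(F + 0\right) F = F F = F^{2}$)
$r{\left(K,V \right)} = 5 - \frac{144 + V}{-8 + V}$ ($r{\left(K,V \right)} = 5 - \frac{V + 4 \cdot 6^{2}}{V - 8} = 5 - \frac{V + 4 \cdot 36}{-8 + V} = 5 - \frac{V + 144}{-8 + V} = 5 - \frac{144 + V}{-8 + V}$)
$175 r{\left(-21,13 \right)} + d{\left(-8,-16 \right)} = 175 \frac{4 \left(-46 + 13\right)}{-8 + 13} + \left(-8\right)^{2} = 175 \cdot 4 \cdot \frac{1}{5} \left(-33\right) + 64 = 175 \left(- \frac{132}{5}\right) + 64 = -4620 + 64 = -4556$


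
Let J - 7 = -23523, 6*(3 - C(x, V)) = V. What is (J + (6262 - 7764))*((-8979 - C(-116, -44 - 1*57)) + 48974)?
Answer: -3000296159/3 ≈ -1.0001e+9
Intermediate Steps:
C(x, V) = 3 - V/6
J = -23516 (J = 7 - 23523 = -23516)
(J + (6262 - 7764))*((-8979 - C(-116, -44 - 1*57)) + 48974) = (-23516 + (6262 - 7764))*((-8979 - (3 - (-44 - 1*57)/6)) + 48974) = (-23516 - 1502)*((-8979 - (3 - (-44 - 57)/6)) + 48974) = -25018*((-8979 - (3 - ⅙*(-101))) + 48974) = -25018*((-8979 - (3 + 101/6)) + 48974) = -25018*((-8979 - 1*119/6) + 48974) = -25018*((-8979 - 119/6) + 48974) = -25018*(-53993/6 + 48974) = -25018*239851/6 = -3000296159/3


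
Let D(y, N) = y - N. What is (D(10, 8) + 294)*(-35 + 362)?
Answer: 96792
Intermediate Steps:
(D(10, 8) + 294)*(-35 + 362) = ((10 - 1*8) + 294)*(-35 + 362) = ((10 - 8) + 294)*327 = (2 + 294)*327 = 296*327 = 96792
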